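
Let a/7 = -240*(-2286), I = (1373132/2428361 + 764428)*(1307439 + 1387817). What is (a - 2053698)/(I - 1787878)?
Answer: 723158620717/833870387169432647 ≈ 8.6723e-7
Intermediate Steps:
I = 5003226664629803840/2428361 (I = (1373132*(1/2428361) + 764428)*2695256 = (1373132/2428361 + 764428)*2695256 = (1856308515640/2428361)*2695256 = 5003226664629803840/2428361 ≈ 2.0603e+12)
a = 3840480 (a = 7*(-240*(-2286)) = 7*548640 = 3840480)
(a - 2053698)/(I - 1787878) = (3840480 - 2053698)/(5003226664629803840/2428361 - 1787878) = 1786782/(5003222323016595882/2428361) = 1786782*(2428361/5003222323016595882) = 723158620717/833870387169432647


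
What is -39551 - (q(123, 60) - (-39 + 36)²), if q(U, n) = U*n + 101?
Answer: -47023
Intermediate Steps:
q(U, n) = 101 + U*n
-39551 - (q(123, 60) - (-39 + 36)²) = -39551 - ((101 + 123*60) - (-39 + 36)²) = -39551 - ((101 + 7380) - 1*(-3)²) = -39551 - (7481 - 1*9) = -39551 - (7481 - 9) = -39551 - 1*7472 = -39551 - 7472 = -47023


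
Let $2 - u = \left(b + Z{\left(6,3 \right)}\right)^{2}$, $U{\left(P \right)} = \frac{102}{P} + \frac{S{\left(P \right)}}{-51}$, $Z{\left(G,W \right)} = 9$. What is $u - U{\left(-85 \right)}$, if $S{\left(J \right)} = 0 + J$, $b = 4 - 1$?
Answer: $- \frac{2137}{15} \approx -142.47$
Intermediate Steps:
$b = 3$ ($b = 4 - 1 = 3$)
$S{\left(J \right)} = J$
$U{\left(P \right)} = \frac{102}{P} - \frac{P}{51}$ ($U{\left(P \right)} = \frac{102}{P} + \frac{P}{-51} = \frac{102}{P} + P \left(- \frac{1}{51}\right) = \frac{102}{P} - \frac{P}{51}$)
$u = -142$ ($u = 2 - \left(3 + 9\right)^{2} = 2 - 12^{2} = 2 - 144 = -142$)
$u - U{\left(-85 \right)} = -142 - \left(\frac{102}{-85} - - \frac{5}{3}\right) = -142 - \left(102 \left(- \frac{1}{85}\right) + \frac{5}{3}\right) = -142 - \left(- \frac{6}{5} + \frac{5}{3}\right) = -142 - \frac{7}{15} = - \frac{2137}{15}$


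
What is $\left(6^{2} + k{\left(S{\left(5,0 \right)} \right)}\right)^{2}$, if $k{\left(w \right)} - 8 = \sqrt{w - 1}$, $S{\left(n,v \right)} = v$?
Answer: $\left(44 + i\right)^{2} \approx 1935.0 + 88.0 i$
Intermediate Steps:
$k{\left(w \right)} = 8 + \sqrt{-1 + w}$ ($k{\left(w \right)} = 8 + \sqrt{w - 1} = 8 + \sqrt{-1 + w}$)
$\left(6^{2} + k{\left(S{\left(5,0 \right)} \right)}\right)^{2} = \left(6^{2} + \left(8 + \sqrt{-1 + 0}\right)\right)^{2} = \left(36 + \left(8 + \sqrt{-1}\right)\right)^{2} = \left(36 + \left(8 + i\right)\right)^{2} = \left(44 + i\right)^{2}$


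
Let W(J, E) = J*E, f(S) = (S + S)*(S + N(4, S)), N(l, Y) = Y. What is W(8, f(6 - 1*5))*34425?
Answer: 1101600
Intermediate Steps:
f(S) = 4*S² (f(S) = (S + S)*(S + S) = (2*S)*(2*S) = 4*S²)
W(J, E) = E*J
W(8, f(6 - 1*5))*34425 = ((4*(6 - 1*5)²)*8)*34425 = ((4*(6 - 5)²)*8)*34425 = ((4*1²)*8)*34425 = ((4*1)*8)*34425 = (4*8)*34425 = 32*34425 = 1101600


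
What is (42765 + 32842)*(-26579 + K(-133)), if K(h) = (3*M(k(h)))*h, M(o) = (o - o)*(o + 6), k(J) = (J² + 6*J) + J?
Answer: -2009558453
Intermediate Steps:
k(J) = J² + 7*J
M(o) = 0 (M(o) = 0*(6 + o) = 0)
K(h) = 0 (K(h) = (3*0)*h = 0*h = 0)
(42765 + 32842)*(-26579 + K(-133)) = (42765 + 32842)*(-26579 + 0) = 75607*(-26579) = -2009558453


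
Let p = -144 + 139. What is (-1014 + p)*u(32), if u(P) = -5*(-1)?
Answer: -5095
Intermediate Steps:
p = -5
u(P) = 5
(-1014 + p)*u(32) = (-1014 - 5)*5 = -1019*5 = -5095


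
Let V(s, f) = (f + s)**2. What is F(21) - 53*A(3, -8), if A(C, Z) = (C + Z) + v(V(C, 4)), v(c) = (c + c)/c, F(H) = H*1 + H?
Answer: 201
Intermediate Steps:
F(H) = 2*H (F(H) = H + H = 2*H)
v(c) = 2 (v(c) = (2*c)/c = 2)
A(C, Z) = 2 + C + Z (A(C, Z) = (C + Z) + 2 = 2 + C + Z)
F(21) - 53*A(3, -8) = 2*21 - 53*(2 + 3 - 8) = 42 - 53*(-3) = 42 + 159 = 201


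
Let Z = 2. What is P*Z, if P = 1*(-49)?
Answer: -98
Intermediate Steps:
P = -49
P*Z = -49*2 = -98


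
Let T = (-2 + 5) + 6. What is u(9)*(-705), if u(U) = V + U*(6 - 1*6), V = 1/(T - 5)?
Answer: -705/4 ≈ -176.25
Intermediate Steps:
T = 9 (T = 3 + 6 = 9)
V = ¼ (V = 1/(9 - 5) = 1/4 = ¼ ≈ 0.25000)
u(U) = ¼ (u(U) = ¼ + U*(6 - 1*6) = ¼ + U*(6 - 6) = ¼ + U*0 = ¼ + 0 = ¼)
u(9)*(-705) = (¼)*(-705) = -705/4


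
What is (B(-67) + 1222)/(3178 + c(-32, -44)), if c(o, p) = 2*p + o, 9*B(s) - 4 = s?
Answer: 1215/3058 ≈ 0.39732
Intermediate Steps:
B(s) = 4/9 + s/9
c(o, p) = o + 2*p
(B(-67) + 1222)/(3178 + c(-32, -44)) = ((4/9 + (⅑)*(-67)) + 1222)/(3178 + (-32 + 2*(-44))) = ((4/9 - 67/9) + 1222)/(3178 + (-32 - 88)) = (-7 + 1222)/(3178 - 120) = 1215/3058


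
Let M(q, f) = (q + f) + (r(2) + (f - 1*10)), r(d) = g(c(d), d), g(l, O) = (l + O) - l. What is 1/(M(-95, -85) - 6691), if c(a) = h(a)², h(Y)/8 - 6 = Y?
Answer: -1/6964 ≈ -0.00014360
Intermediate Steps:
h(Y) = 48 + 8*Y
c(a) = (48 + 8*a)²
g(l, O) = O (g(l, O) = (O + l) - l = O)
r(d) = d
M(q, f) = -8 + q + 2*f (M(q, f) = (q + f) + (2 + (f - 1*10)) = (f + q) + (2 + (f - 10)) = (f + q) + (2 + (-10 + f)) = (f + q) + (-8 + f) = -8 + q + 2*f)
1/(M(-95, -85) - 6691) = 1/((-8 - 95 + 2*(-85)) - 6691) = 1/((-8 - 95 - 170) - 6691) = 1/(-273 - 6691) = 1/(-6964) = -1/6964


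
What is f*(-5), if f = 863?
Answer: -4315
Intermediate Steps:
f*(-5) = 863*(-5) = -4315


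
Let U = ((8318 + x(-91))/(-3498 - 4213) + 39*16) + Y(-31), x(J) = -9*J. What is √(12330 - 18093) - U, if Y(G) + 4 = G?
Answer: -4532642/7711 + I*√5763 ≈ -587.82 + 75.914*I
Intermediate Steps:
Y(G) = -4 + G
U = 4532642/7711 (U = ((8318 - 9*(-91))/(-3498 - 4213) + 39*16) + (-4 - 31) = ((8318 + 819)/(-7711) + 624) - 35 = (9137*(-1/7711) + 624) - 35 = (-9137/7711 + 624) - 35 = 4802527/7711 - 35 = 4532642/7711 ≈ 587.82)
√(12330 - 18093) - U = √(12330 - 18093) - 1*4532642/7711 = √(-5763) - 4532642/7711 = I*√5763 - 4532642/7711 = -4532642/7711 + I*√5763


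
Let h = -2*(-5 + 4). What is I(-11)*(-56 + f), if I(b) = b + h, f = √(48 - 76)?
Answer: 504 - 18*I*√7 ≈ 504.0 - 47.624*I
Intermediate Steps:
h = 2 (h = -2*(-1) = 2)
f = 2*I*√7 (f = √(-28) = 2*I*√7 ≈ 5.2915*I)
I(b) = 2 + b (I(b) = b + 2 = 2 + b)
I(-11)*(-56 + f) = (2 - 11)*(-56 + 2*I*√7) = -9*(-56 + 2*I*√7) = 504 - 18*I*√7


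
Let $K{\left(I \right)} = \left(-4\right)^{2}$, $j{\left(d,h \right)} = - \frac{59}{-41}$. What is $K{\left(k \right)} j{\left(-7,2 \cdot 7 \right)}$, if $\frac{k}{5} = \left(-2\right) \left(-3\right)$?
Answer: $\frac{944}{41} \approx 23.024$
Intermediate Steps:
$k = 30$ ($k = 5 \left(\left(-2\right) \left(-3\right)\right) = 5 \cdot 6 = 30$)
$j{\left(d,h \right)} = \frac{59}{41}$ ($j{\left(d,h \right)} = \left(-59\right) \left(- \frac{1}{41}\right) = \frac{59}{41}$)
$K{\left(I \right)} = 16$
$K{\left(k \right)} j{\left(-7,2 \cdot 7 \right)} = 16 \cdot \frac{59}{41} = \frac{944}{41}$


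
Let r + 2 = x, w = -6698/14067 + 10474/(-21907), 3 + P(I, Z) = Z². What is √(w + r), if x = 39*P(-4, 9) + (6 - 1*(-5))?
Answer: 5*√1287338107478461215/102721923 ≈ 55.227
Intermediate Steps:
P(I, Z) = -3 + Z²
w = -294070844/308165769 (w = -6698*1/14067 + 10474*(-1/21907) = -6698/14067 - 10474/21907 = -294070844/308165769 ≈ -0.95426)
x = 3053 (x = 39*(-3 + 9²) + (6 - 1*(-5)) = 39*(-3 + 81) + (6 + 5) = 39*78 + 11 = 3042 + 11 = 3053)
r = 3051 (r = -2 + 3053 = 3051)
√(w + r) = √(-294070844/308165769 + 3051) = √(939919690375/308165769) = 5*√1287338107478461215/102721923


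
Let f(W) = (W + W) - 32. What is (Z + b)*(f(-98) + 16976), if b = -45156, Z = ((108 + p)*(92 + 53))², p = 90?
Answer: 13804018874112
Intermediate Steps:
Z = 824264100 (Z = ((108 + 90)*(92 + 53))² = (198*145)² = 28710² = 824264100)
f(W) = -32 + 2*W (f(W) = 2*W - 32 = -32 + 2*W)
(Z + b)*(f(-98) + 16976) = (824264100 - 45156)*((-32 + 2*(-98)) + 16976) = 824218944*((-32 - 196) + 16976) = 824218944*(-228 + 16976) = 824218944*16748 = 13804018874112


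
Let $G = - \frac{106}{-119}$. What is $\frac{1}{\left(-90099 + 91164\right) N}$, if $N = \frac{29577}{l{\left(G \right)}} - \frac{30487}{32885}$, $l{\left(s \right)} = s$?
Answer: $\frac{697162}{24652808746329} \approx 2.8279 \cdot 10^{-8}$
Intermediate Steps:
$G = \frac{106}{119}$ ($G = \left(-106\right) \left(- \frac{1}{119}\right) = \frac{106}{119} \approx 0.89076$)
$N = \frac{115740886133}{3485810}$ ($N = \frac{29577}{\frac{106}{119}} - \frac{30487}{32885} = 29577 \cdot \frac{119}{106} - \frac{30487}{32885} = \frac{3519663}{106} - \frac{30487}{32885} = \frac{115740886133}{3485810} \approx 33203.0$)
$\frac{1}{\left(-90099 + 91164\right) N} = \frac{1}{\left(-90099 + 91164\right) \frac{115740886133}{3485810}} = \frac{1}{1065} \cdot \frac{3485810}{115740886133} = \frac{697162}{24652808746329}$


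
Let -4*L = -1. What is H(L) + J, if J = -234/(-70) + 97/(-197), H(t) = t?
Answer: 85511/27580 ≈ 3.1005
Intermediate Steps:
L = ¼ (L = -¼*(-1) = ¼ ≈ 0.25000)
J = 19654/6895 (J = -234*(-1/70) + 97*(-1/197) = 117/35 - 97/197 = 19654/6895 ≈ 2.8505)
H(L) + J = ¼ + 19654/6895 = 85511/27580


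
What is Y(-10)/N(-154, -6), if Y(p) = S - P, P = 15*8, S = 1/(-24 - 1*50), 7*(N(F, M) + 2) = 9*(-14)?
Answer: 8881/1480 ≈ 6.0007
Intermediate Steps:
N(F, M) = -20 (N(F, M) = -2 + (9*(-14))/7 = -2 + (1/7)*(-126) = -2 - 18 = -20)
S = -1/74 (S = 1/(-24 - 50) = 1/(-74) = -1/74 ≈ -0.013514)
P = 120
Y(p) = -8881/74 (Y(p) = -1/74 - 1*120 = -1/74 - 120 = -8881/74)
Y(-10)/N(-154, -6) = -8881/74/(-20) = -8881/74*(-1/20) = 8881/1480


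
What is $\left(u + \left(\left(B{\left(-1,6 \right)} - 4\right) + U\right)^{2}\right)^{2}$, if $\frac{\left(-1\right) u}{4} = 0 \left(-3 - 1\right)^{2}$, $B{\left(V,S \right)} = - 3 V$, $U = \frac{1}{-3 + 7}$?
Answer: $\frac{81}{256} \approx 0.31641$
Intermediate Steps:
$U = \frac{1}{4} \approx 0.25$
$u = 0$ ($u = - 4 \cdot 0 \left(-3 - 1\right)^{2} = - 4 \cdot 0 \left(-4\right)^{2} = - 4 \cdot 0 \cdot 16 = \left(-4\right) 0 = 0$)
$\left(u + \left(\left(B{\left(-1,6 \right)} - 4\right) + U\right)^{2}\right)^{2} = \left(0 + \left(\left(\left(-3\right) \left(-1\right) - 4\right) + \frac{1}{4}\right)^{2}\right)^{2} = \left(0 + \left(\left(3 - 4\right) + \frac{1}{4}\right)^{2}\right)^{2} = \left(0 + \left(-1 + \frac{1}{4}\right)^{2}\right)^{2} = \left(0 + \left(- \frac{3}{4}\right)^{2}\right)^{2} = \left(0 + \frac{9}{16}\right)^{2} = \left(\frac{9}{16}\right)^{2} = \frac{81}{256}$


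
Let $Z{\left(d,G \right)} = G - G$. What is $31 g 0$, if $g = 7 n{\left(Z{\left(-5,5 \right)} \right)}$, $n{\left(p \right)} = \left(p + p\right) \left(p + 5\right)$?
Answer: $0$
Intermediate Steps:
$Z{\left(d,G \right)} = 0$
$n{\left(p \right)} = 2 p \left(5 + p\right)$
$g = 0$ ($g = 7 \cdot 2 \cdot 0 \left(5 + 0\right) = 7 \cdot 2 \cdot 0 \cdot 5 = 7 \cdot 0 = 0$)
$31 g 0 = 31 \cdot 0 \cdot 0 = 0 \cdot 0 = 0$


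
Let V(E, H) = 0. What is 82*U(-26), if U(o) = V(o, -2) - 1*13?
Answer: -1066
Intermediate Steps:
U(o) = -13 (U(o) = 0 - 1*13 = 0 - 13 = -13)
82*U(-26) = 82*(-13) = -1066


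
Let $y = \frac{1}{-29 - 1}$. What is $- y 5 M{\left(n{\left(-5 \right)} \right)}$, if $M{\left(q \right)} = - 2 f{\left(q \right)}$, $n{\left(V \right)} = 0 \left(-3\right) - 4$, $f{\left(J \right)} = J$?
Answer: $\frac{4}{3} \approx 1.3333$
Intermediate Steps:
$n{\left(V \right)} = -4$ ($n{\left(V \right)} = 0 - 4 = -4$)
$M{\left(q \right)} = - 2 q$
$y = - \frac{1}{30}$ ($y = \frac{1}{-29 - 1} = \frac{1}{-30} = - \frac{1}{30} \approx -0.033333$)
$- y 5 M{\left(n{\left(-5 \right)} \right)} = - \frac{\left(-1\right) 5 \left(\left(-2\right) \left(-4\right)\right)}{30} = - \frac{\left(-1\right) 5 \cdot 8}{30} = - \frac{\left(-1\right) 40}{30} = \left(-1\right) \left(- \frac{4}{3}\right) = \frac{4}{3}$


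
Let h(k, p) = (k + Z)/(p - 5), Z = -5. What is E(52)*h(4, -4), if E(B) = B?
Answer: 52/9 ≈ 5.7778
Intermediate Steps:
h(k, p) = (-5 + k)/(-5 + p) (h(k, p) = (k - 5)/(p - 5) = (-5 + k)/(-5 + p))
E(52)*h(4, -4) = 52*((-5 + 4)/(-5 - 4)) = 52*(-1/(-9)) = 52*(-⅑*(-1)) = 52*(⅑) = 52/9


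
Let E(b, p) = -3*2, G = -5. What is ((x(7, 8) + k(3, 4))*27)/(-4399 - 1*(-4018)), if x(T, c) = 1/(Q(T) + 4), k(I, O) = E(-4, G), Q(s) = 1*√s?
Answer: 50/127 + √7/127 ≈ 0.41453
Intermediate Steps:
Q(s) = √s
E(b, p) = -6
k(I, O) = -6
x(T, c) = 1/(4 + √T) (x(T, c) = 1/(√T + 4) = 1/(4 + √T))
((x(7, 8) + k(3, 4))*27)/(-4399 - 1*(-4018)) = ((1/(4 + √7) - 6)*27)/(-4399 - 1*(-4018)) = ((-6 + 1/(4 + √7))*27)/(-4399 + 4018) = (-162 + 27/(4 + √7))/(-381) = (-162 + 27/(4 + √7))*(-1/381) = 54/127 - 9/(127*(4 + √7))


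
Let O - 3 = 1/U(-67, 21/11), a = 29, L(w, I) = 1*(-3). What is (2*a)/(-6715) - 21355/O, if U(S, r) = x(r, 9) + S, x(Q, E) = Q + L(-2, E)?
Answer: -107405849613/15014740 ≈ -7153.4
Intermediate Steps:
L(w, I) = -3
x(Q, E) = -3 + Q (x(Q, E) = Q - 3 = -3 + Q)
U(S, r) = -3 + S + r (U(S, r) = (-3 + r) + S = -3 + S + r)
O = 2236/749 (O = 3 + 1/(-3 - 67 + 21/11) = 3 + 1/(-749/11) = 3 - 11/749 = 2236/749 ≈ 2.9853)
(2*a)/(-6715) - 21355/O = (2*29)/(-6715) - 21355/2236/749 = 58*(-1/6715) - 21355*749/2236 = -58/6715 - 15994895/2236 = -107405849613/15014740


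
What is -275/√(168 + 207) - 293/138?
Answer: -293/138 - 11*√15/3 ≈ -16.324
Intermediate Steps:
-275/√(168 + 207) - 293/138 = -275*√15/75 - 293*1/138 = -275*√15/75 - 293/138 = -11*√15/3 - 293/138 = -293/138 - 11*√15/3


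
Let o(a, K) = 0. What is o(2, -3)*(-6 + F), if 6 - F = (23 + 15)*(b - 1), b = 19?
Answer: 0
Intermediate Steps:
F = -678 (F = 6 - (23 + 15)*(19 - 1) = 6 - 38*18 = 6 - 1*684 = 6 - 684 = -678)
o(2, -3)*(-6 + F) = 0*(-6 - 678) = 0*(-684) = 0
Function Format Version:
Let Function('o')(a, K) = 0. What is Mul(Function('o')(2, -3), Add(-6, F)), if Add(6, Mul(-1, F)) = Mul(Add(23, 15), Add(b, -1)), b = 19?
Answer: 0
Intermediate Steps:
F = -678 (F = Add(6, Mul(-1, Mul(Add(23, 15), Add(19, -1)))) = Add(6, Mul(-1, Mul(38, 18))) = Add(6, Mul(-1, 684)) = Add(6, -684) = -678)
Mul(Function('o')(2, -3), Add(-6, F)) = Mul(0, Add(-6, -678)) = Mul(0, -684) = 0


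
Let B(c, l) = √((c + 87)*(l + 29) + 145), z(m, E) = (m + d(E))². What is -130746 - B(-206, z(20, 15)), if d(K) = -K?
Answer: -130746 - I*√6281 ≈ -1.3075e+5 - 79.253*I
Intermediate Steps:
z(m, E) = (m - E)²
B(c, l) = √(145 + (29 + l)*(87 + c)) (B(c, l) = √((87 + c)*(29 + l) + 145) = √((29 + l)*(87 + c) + 145) = √(145 + (29 + l)*(87 + c)))
-130746 - B(-206, z(20, 15)) = -130746 - √(2668 + 29*(-206) + 87*(15 - 1*20)² - 206*(15 - 1*20)²) = -130746 - √(2668 - 5974 + 87*(15 - 20)² - 206*(15 - 20)²) = -130746 - √(2668 - 5974 + 87*(-5)² - 206*(-5)²) = -130746 - √(2668 - 5974 + 87*25 - 206*25) = -130746 - √(2668 - 5974 + 2175 - 5150) = -130746 - √(-6281) = -130746 - I*√6281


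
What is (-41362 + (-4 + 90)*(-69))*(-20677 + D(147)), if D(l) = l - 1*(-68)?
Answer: 967770752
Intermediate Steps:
D(l) = 68 + l (D(l) = l + 68 = 68 + l)
(-41362 + (-4 + 90)*(-69))*(-20677 + D(147)) = (-41362 + (-4 + 90)*(-69))*(-20677 + (68 + 147)) = (-41362 + 86*(-69))*(-20677 + 215) = (-41362 - 5934)*(-20462) = -47296*(-20462) = 967770752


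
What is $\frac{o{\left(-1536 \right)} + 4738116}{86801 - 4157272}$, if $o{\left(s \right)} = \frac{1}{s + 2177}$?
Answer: $- \frac{3037132357}{2609171911} \approx -1.164$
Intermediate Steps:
$o{\left(s \right)} = \frac{1}{2177 + s}$
$\frac{o{\left(-1536 \right)} + 4738116}{86801 - 4157272} = \frac{\frac{1}{2177 - 1536} + 4738116}{86801 - 4157272} = \frac{\frac{1}{641} + 4738116}{-4070471} = \left(\frac{1}{641} + 4738116\right) \left(- \frac{1}{4070471}\right) = \frac{3037132357}{641} \left(- \frac{1}{4070471}\right) = - \frac{3037132357}{2609171911}$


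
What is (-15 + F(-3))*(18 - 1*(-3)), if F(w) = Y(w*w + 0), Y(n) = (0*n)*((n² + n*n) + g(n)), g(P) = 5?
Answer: -315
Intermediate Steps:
Y(n) = 0 (Y(n) = (0*n)*((n² + n*n) + 5) = 0*((n² + n²) + 5) = 0*(2*n² + 5) = 0*(5 + 2*n²) = 0)
F(w) = 0
(-15 + F(-3))*(18 - 1*(-3)) = (-15 + 0)*(18 - 1*(-3)) = -15*(18 + 3) = -15*21 = -315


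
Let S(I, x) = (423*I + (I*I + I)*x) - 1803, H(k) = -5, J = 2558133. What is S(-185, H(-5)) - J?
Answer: -2808391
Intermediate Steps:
S(I, x) = -1803 + 423*I + x*(I + I**2) (S(I, x) = (423*I + (I**2 + I)*x) - 1803 = (423*I + (I + I**2)*x) - 1803 = (423*I + x*(I + I**2)) - 1803 = -1803 + 423*I + x*(I + I**2))
S(-185, H(-5)) - J = (-1803 + 423*(-185) - 185*(-5) - 5*(-185)**2) - 1*2558133 = (-1803 - 78255 + 925 - 5*34225) - 2558133 = (-1803 - 78255 + 925 - 171125) - 2558133 = -250258 - 2558133 = -2808391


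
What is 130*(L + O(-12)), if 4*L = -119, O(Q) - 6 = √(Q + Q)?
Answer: -6175/2 + 260*I*√6 ≈ -3087.5 + 636.87*I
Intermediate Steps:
O(Q) = 6 + √2*√Q (O(Q) = 6 + √(Q + Q) = 6 + √(2*Q) = 6 + √2*√Q)
L = -119/4 (L = (¼)*(-119) = -119/4 ≈ -29.750)
130*(L + O(-12)) = 130*(-119/4 + (6 + √2*√(-12))) = 130*(-119/4 + (6 + √2*(2*I*√3))) = 130*(-119/4 + (6 + 2*I*√6)) = 130*(-95/4 + 2*I*√6) = -6175/2 + 260*I*√6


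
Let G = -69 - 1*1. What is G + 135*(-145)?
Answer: -19645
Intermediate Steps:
G = -70 (G = -69 - 1 = -70)
G + 135*(-145) = -70 + 135*(-145) = -70 - 19575 = -19645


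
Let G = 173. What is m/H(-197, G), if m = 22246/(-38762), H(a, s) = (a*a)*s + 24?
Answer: -11123/130123665761 ≈ -8.5480e-8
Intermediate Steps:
H(a, s) = 24 + s*a**2 (H(a, s) = a**2*s + 24 = s*a**2 + 24 = 24 + s*a**2)
m = -11123/19381 (m = 22246*(-1/38762) = -11123/19381 ≈ -0.57391)
m/H(-197, G) = -11123/(19381*(24 + 173*(-197)**2)) = -11123/(19381*(24 + 173*38809)) = -11123/(19381*(24 + 6713957)) = -11123/19381/6713981 = -11123/19381*1/6713981 = -11123/130123665761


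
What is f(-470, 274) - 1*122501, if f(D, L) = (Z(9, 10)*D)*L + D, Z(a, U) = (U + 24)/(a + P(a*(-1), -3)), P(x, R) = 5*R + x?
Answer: 506791/3 ≈ 1.6893e+5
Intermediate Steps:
P(x, R) = x + 5*R
Z(a, U) = -8/5 - U/15 (Z(a, U) = (U + 24)/(a + (a*(-1) + 5*(-3))) = (24 + U)/(a + (-a - 15)) = (24 + U)/(a + (-15 - a)) = (24 + U)/(-15) = (24 + U)*(-1/15) = -8/5 - U/15)
f(D, L) = D - 34*D*L/15 (f(D, L) = ((-8/5 - 1/15*10)*D)*L + D = ((-8/5 - ⅔)*D)*L + D = (-34*D/15)*L + D = -34*D*L/15 + D = D - 34*D*L/15)
f(-470, 274) - 1*122501 = (1/15)*(-470)*(15 - 34*274) - 1*122501 = (1/15)*(-470)*(15 - 9316) - 122501 = (1/15)*(-470)*(-9301) - 122501 = 874294/3 - 122501 = 506791/3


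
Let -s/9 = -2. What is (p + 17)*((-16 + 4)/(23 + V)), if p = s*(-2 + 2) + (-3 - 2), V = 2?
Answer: -144/25 ≈ -5.7600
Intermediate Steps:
s = 18 (s = -9*(-2) = 18)
p = -5 (p = 18*(-2 + 2) + (-3 - 2) = 18*0 - 5 = 0 - 5 = -5)
(p + 17)*((-16 + 4)/(23 + V)) = (-5 + 17)*((-16 + 4)/(23 + 2)) = 12*(-12/25) = -144/25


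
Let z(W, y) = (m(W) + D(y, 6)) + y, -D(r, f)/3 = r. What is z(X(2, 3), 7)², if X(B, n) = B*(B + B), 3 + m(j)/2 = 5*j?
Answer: 3600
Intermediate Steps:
m(j) = -6 + 10*j (m(j) = -6 + 2*(5*j) = -6 + 10*j)
D(r, f) = -3*r
X(B, n) = 2*B² (X(B, n) = B*(2*B) = 2*B²)
z(W, y) = -6 - 2*y + 10*W (z(W, y) = ((-6 + 10*W) - 3*y) + y = (-6 - 3*y + 10*W) + y = -6 - 2*y + 10*W)
z(X(2, 3), 7)² = (-6 - 2*7 + 10*(2*2²))² = (-6 - 14 + 10*(2*4))² = (-6 - 14 + 10*8)² = (-6 - 14 + 80)² = 60² = 3600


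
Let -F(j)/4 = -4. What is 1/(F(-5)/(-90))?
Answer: -45/8 ≈ -5.6250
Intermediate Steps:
F(j) = 16 (F(j) = -4*(-4) = 16)
1/(F(-5)/(-90)) = 1/(16/(-90)) = 1/(16*(-1/90)) = 1/(-8/45) = -45/8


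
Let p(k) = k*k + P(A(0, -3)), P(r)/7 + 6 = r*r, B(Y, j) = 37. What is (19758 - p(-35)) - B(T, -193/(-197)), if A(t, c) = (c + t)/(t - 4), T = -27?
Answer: 296545/16 ≈ 18534.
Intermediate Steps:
A(t, c) = (c + t)/(-4 + t)
P(r) = -42 + 7*r² (P(r) = -42 + 7*(r*r) = -42 + 7*r²)
p(k) = -609/16 + k² (p(k) = k*k + (-42 + 7*((-3 + 0)/(-4 + 0))²) = k² + (-42 + 7*(-3/(-4))²) = k² + (-42 + 7*(-¼*(-3))²) = k² + (-42 + 7*(¾)²) = k² + (-42 + 7*(9/16)) = k² + (-42 + 63/16) = k² - 609/16 = -609/16 + k²)
(19758 - p(-35)) - B(T, -193/(-197)) = (19758 - (-609/16 + (-35)²)) - 1*37 = (19758 - (-609/16 + 1225)) - 37 = (19758 - 1*18991/16) - 37 = (19758 - 18991/16) - 37 = 297137/16 - 37 = 296545/16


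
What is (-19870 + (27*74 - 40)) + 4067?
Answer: -13845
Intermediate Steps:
(-19870 + (27*74 - 40)) + 4067 = (-19870 + (1998 - 40)) + 4067 = (-19870 + 1958) + 4067 = -17912 + 4067 = -13845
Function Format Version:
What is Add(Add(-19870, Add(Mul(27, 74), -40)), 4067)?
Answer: -13845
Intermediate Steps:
Add(Add(-19870, Add(Mul(27, 74), -40)), 4067) = Add(Add(-19870, Add(1998, -40)), 4067) = Add(Add(-19870, 1958), 4067) = Add(-17912, 4067) = -13845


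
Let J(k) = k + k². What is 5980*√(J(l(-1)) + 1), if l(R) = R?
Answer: 5980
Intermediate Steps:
5980*√(J(l(-1)) + 1) = 5980*√(-(1 - 1) + 1) = 5980*√(-1*0 + 1) = 5980*√(0 + 1) = 5980*√1 = 5980*1 = 5980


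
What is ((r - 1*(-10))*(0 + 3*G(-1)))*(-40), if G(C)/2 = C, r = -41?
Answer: -7440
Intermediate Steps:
G(C) = 2*C
((r - 1*(-10))*(0 + 3*G(-1)))*(-40) = ((-41 - 1*(-10))*(0 + 3*(2*(-1))))*(-40) = ((-41 + 10)*(0 + 3*(-2)))*(-40) = -31*(0 - 6)*(-40) = -31*(-6)*(-40) = 186*(-40) = -7440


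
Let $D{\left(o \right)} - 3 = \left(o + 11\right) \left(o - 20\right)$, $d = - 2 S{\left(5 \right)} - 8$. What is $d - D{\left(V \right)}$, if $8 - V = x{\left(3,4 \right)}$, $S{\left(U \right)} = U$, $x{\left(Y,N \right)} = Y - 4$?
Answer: $199$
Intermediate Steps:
$x{\left(Y,N \right)} = -4 + Y$
$V = 9$ ($V = 8 - \left(-4 + 3\right) = 8 - -1 = 8 + 1 = 9$)
$d = -18$ ($d = \left(-2\right) 5 - 8 = -10 - 8 = -18$)
$D{\left(o \right)} = 3 + \left(-20 + o\right) \left(11 + o\right)$ ($D{\left(o \right)} = 3 + \left(o + 11\right) \left(o - 20\right) = 3 + \left(11 + o\right) \left(-20 + o\right) = 3 + \left(-20 + o\right) \left(11 + o\right)$)
$d - D{\left(V \right)} = -18 - \left(-217 + 9^{2} - 81\right) = -18 - \left(-217 + 81 - 81\right) = -18 - -217 = -18 + 217 = 199$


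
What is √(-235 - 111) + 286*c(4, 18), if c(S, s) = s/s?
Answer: 286 + I*√346 ≈ 286.0 + 18.601*I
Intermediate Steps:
c(S, s) = 1
√(-235 - 111) + 286*c(4, 18) = √(-235 - 111) + 286*1 = √(-346) + 286 = I*√346 + 286 = 286 + I*√346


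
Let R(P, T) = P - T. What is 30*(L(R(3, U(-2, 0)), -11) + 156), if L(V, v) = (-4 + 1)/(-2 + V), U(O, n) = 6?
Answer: 4698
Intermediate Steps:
L(V, v) = -3/(-2 + V)
30*(L(R(3, U(-2, 0)), -11) + 156) = 30*(-3/(-2 + (3 - 1*6)) + 156) = 30*(-3/(-2 + (3 - 6)) + 156) = 30*(-3/(-2 - 3) + 156) = 30*(-3/(-5) + 156) = 30*(-3*(-⅕) + 156) = 30*(⅗ + 156) = 30*(783/5) = 4698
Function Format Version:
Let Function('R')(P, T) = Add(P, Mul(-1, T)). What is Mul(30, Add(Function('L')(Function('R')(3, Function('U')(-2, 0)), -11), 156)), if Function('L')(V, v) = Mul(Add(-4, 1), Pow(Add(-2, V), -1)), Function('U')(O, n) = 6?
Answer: 4698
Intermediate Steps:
Function('L')(V, v) = Mul(-3, Pow(Add(-2, V), -1))
Mul(30, Add(Function('L')(Function('R')(3, Function('U')(-2, 0)), -11), 156)) = Mul(30, Add(Mul(-3, Pow(Add(-2, Add(3, Mul(-1, 6))), -1)), 156)) = Mul(30, Add(Mul(-3, Pow(Add(-2, Add(3, -6)), -1)), 156)) = Mul(30, Add(Mul(-3, Pow(Add(-2, -3), -1)), 156)) = Mul(30, Add(Mul(-3, Pow(-5, -1)), 156)) = Mul(30, Add(Mul(-3, Rational(-1, 5)), 156)) = Mul(30, Add(Rational(3, 5), 156)) = Mul(30, Rational(783, 5)) = 4698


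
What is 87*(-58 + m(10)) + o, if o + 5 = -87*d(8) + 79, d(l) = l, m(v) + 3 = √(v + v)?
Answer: -5929 + 174*√5 ≈ -5539.9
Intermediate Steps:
m(v) = -3 + √2*√v (m(v) = -3 + √(v + v) = -3 + √(2*v) = -3 + √2*√v)
o = -622 (o = -5 + (-87*8 + 79) = -5 + (-696 + 79) = -5 - 617 = -622)
87*(-58 + m(10)) + o = 87*(-58 + (-3 + √2*√10)) - 622 = 87*(-58 + (-3 + 2*√5)) - 622 = 87*(-61 + 2*√5) - 622 = (-5307 + 174*√5) - 622 = -5929 + 174*√5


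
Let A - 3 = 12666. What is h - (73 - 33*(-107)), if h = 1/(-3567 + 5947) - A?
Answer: -38729739/2380 ≈ -16273.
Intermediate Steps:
A = 12669 (A = 3 + 12666 = 12669)
h = -30152219/2380 (h = 1/(-3567 + 5947) - 1*12669 = 1/2380 - 12669 = -30152219/2380 ≈ -12669.)
h - (73 - 33*(-107)) = -30152219/2380 - (73 - 33*(-107)) = -30152219/2380 - (73 + 3531) = -30152219/2380 - 1*3604 = -30152219/2380 - 3604 = -38729739/2380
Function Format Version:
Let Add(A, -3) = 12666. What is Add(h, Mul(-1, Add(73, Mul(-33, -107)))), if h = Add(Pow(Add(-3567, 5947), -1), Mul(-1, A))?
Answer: Rational(-38729739, 2380) ≈ -16273.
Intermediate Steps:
A = 12669 (A = Add(3, 12666) = 12669)
h = Rational(-30152219, 2380) (h = Add(Pow(Add(-3567, 5947), -1), Mul(-1, 12669)) = Add(Pow(2380, -1), -12669) = Add(Rational(1, 2380), -12669) = Rational(-30152219, 2380) ≈ -12669.)
Add(h, Mul(-1, Add(73, Mul(-33, -107)))) = Add(Rational(-30152219, 2380), Mul(-1, Add(73, Mul(-33, -107)))) = Add(Rational(-30152219, 2380), Mul(-1, Add(73, 3531))) = Add(Rational(-30152219, 2380), Mul(-1, 3604)) = Add(Rational(-30152219, 2380), -3604) = Rational(-38729739, 2380)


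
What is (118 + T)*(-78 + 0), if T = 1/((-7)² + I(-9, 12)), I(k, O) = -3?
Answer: -211731/23 ≈ -9205.7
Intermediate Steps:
T = 1/46 (T = 1/((-7)² - 3) = 1/(49 - 3) = 1/46 ≈ 0.021739)
(118 + T)*(-78 + 0) = (118 + 1/46)*(-78 + 0) = (5429/46)*(-78) = -211731/23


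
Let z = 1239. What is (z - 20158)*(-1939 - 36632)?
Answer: 729724749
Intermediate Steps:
(z - 20158)*(-1939 - 36632) = (1239 - 20158)*(-1939 - 36632) = -18919*(-38571) = 729724749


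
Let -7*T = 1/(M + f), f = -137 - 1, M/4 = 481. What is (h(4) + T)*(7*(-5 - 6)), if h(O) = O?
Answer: -550077/1786 ≈ -307.99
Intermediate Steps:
M = 1924 (M = 4*481 = 1924)
f = -138
T = -1/12502 (T = -1/(7*(1924 - 138)) = -⅐/1786 = -⅐*1/1786 = -1/12502 ≈ -7.9987e-5)
(h(4) + T)*(7*(-5 - 6)) = (4 - 1/12502)*(7*(-5 - 6)) = 50007*(7*(-11))/12502 = (50007/12502)*(-77) = -550077/1786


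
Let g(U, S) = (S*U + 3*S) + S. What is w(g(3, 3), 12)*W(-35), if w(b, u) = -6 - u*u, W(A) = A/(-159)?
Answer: -1750/53 ≈ -33.019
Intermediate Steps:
g(U, S) = 4*S + S*U (g(U, S) = (3*S + S*U) + S = 4*S + S*U)
W(A) = -A/159 (W(A) = A*(-1/159) = -A/159)
w(b, u) = -6 - u²
w(g(3, 3), 12)*W(-35) = (-6 - 1*12²)*(-1/159*(-35)) = (-6 - 1*144)*(35/159) = (-6 - 144)*(35/159) = -150*35/159 = -1750/53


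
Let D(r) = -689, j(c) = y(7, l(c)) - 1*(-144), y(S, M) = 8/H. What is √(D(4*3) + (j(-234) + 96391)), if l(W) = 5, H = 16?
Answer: √383386/2 ≈ 309.59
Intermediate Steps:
y(S, M) = ½ (y(S, M) = 8/16 = 8*(1/16) = ½)
j(c) = 289/2 (j(c) = ½ - 1*(-144) = ½ + 144 = 289/2)
√(D(4*3) + (j(-234) + 96391)) = √(-689 + (289/2 + 96391)) = √(-689 + 193071/2) = √(191693/2) = √383386/2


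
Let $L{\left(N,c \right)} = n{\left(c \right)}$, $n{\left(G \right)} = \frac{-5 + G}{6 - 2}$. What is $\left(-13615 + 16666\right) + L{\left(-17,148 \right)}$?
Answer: $\frac{12347}{4} \approx 3086.8$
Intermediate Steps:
$n{\left(G \right)} = - \frac{5}{4} + \frac{G}{4}$ ($n{\left(G \right)} = \frac{-5 + G}{4} = \left(-5 + G\right) \frac{1}{4} = - \frac{5}{4} + \frac{G}{4}$)
$L{\left(N,c \right)} = - \frac{5}{4} + \frac{c}{4}$
$\left(-13615 + 16666\right) + L{\left(-17,148 \right)} = \left(-13615 + 16666\right) + \left(- \frac{5}{4} + \frac{1}{4} \cdot 148\right) = 3051 + \left(- \frac{5}{4} + 37\right) = 3051 + \frac{143}{4} = \frac{12347}{4}$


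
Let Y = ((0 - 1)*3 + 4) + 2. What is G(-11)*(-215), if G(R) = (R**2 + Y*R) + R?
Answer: -16555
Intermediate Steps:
Y = 3 (Y = (-1*3 + 4) + 2 = (-3 + 4) + 2 = 1 + 2 = 3)
G(R) = R**2 + 4*R (G(R) = (R**2 + 3*R) + R = R**2 + 4*R)
G(-11)*(-215) = -11*(4 - 11)*(-215) = -11*(-7)*(-215) = 77*(-215) = -16555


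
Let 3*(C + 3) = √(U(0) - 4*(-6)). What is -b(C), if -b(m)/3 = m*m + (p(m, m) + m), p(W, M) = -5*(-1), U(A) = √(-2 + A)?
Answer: 41 - 5*√(24 + I*√2) + I*√2/3 ≈ 16.494 - 0.24997*I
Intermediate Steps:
p(W, M) = 5
C = -3 + √(24 + I*√2)/3 (C = -3 + √(√(-2 + 0) - 4*(-6))/3 = -3 + √(√(-2) + 24)/3 = -3 + √(I*√2 + 24)/3 = -3 + √(24 + I*√2)/3 ≈ -1.3663 + 0.048092*I)
b(m) = -15 - 3*m - 3*m² (b(m) = -3*(m*m + (5 + m)) = -3*(m² + (5 + m)) = -3*(5 + m + m²) = -15 - 3*m - 3*m²)
-b(C) = -(-15 - 3*(-3 + √(24 + I*√2)/3) - 3*(-3 + √(24 + I*√2)/3)²) = -(-15 + (9 - √(24 + I*√2)) - 3*(-3 + √(24 + I*√2)/3)²) = -(-6 - √(24 + I*√2) - 3*(-3 + √(24 + I*√2)/3)²) = 6 + √(24 + I*√2) + 3*(-3 + √(24 + I*√2)/3)²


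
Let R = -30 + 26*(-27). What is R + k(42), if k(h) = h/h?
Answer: -731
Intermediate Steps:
k(h) = 1
R = -732 (R = -30 - 702 = -732)
R + k(42) = -732 + 1 = -731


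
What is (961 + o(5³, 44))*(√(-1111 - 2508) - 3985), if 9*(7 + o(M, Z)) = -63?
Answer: -3773795 + 947*I*√3619 ≈ -3.7738e+6 + 56970.0*I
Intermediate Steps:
o(M, Z) = -14 (o(M, Z) = -7 + (⅑)*(-63) = -7 - 7 = -14)
(961 + o(5³, 44))*(√(-1111 - 2508) - 3985) = (961 - 14)*(√(-1111 - 2508) - 3985) = 947*(√(-3619) - 3985) = 947*(I*√3619 - 3985) = 947*(-3985 + I*√3619) = -3773795 + 947*I*√3619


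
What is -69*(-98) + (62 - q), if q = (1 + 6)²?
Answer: 6775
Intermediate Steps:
q = 49 (q = 7² = 49)
-69*(-98) + (62 - q) = -69*(-98) + (62 - 1*49) = 6762 + (62 - 49) = 6762 + 13 = 6775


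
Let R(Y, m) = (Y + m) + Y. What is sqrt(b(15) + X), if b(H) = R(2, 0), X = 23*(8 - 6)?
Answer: 5*sqrt(2) ≈ 7.0711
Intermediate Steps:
X = 46 (X = 23*2 = 46)
R(Y, m) = m + 2*Y
b(H) = 4 (b(H) = 0 + 2*2 = 0 + 4 = 4)
sqrt(b(15) + X) = sqrt(4 + 46) = sqrt(50) = 5*sqrt(2)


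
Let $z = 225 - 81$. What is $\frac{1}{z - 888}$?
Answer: $- \frac{1}{744} \approx -0.0013441$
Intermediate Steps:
$z = 144$ ($z = 225 - 81 = 144$)
$\frac{1}{z - 888} = \frac{1}{144 - 888} = \frac{1}{-744} = - \frac{1}{744}$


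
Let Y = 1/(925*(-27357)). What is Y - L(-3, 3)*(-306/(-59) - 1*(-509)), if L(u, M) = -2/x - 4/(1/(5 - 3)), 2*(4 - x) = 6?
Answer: 7676846108191/1493008275 ≈ 5141.9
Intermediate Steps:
x = 1 (x = 4 - ½*6 = 4 - 3 = 1)
L(u, M) = -10 (L(u, M) = -2/1 - 4/(1/(5 - 3)) = -2*1 - 4/(1/2) = -2 - 4/½ = -2 - 4*2 = -2 - 8 = -10)
Y = -1/25305225 (Y = (1/925)*(-1/27357) = -1/25305225 ≈ -3.9518e-8)
Y - L(-3, 3)*(-306/(-59) - 1*(-509)) = -1/25305225 - (-10)*(-306/(-59) - 1*(-509)) = -1/25305225 - (-10)*(-306*(-1/59) + 509) = -1/25305225 - (-10)*(306/59 + 509) = -1/25305225 - (-10)*30337/59 = -1/25305225 - 1*(-303370/59) = -1/25305225 + 303370/59 = 7676846108191/1493008275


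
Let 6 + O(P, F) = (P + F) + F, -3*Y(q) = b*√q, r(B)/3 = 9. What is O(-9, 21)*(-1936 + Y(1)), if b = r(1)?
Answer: -52515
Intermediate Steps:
r(B) = 27 (r(B) = 3*9 = 27)
b = 27
Y(q) = -9*√q
O(P, F) = -6 + P + 2*F (O(P, F) = -6 + ((P + F) + F) = -6 + ((F + P) + F) = -6 + (P + 2*F) = -6 + P + 2*F)
O(-9, 21)*(-1936 + Y(1)) = (-6 - 9 + 2*21)*(-1936 - 9*√1) = (-6 - 9 + 42)*(-1936 - 9*1) = 27*(-1936 - 9) = 27*(-1945) = -52515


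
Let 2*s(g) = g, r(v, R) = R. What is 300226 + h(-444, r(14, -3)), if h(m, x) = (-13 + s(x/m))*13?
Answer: 88816885/296 ≈ 3.0006e+5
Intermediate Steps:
s(g) = g/2
h(m, x) = -169 + 13*x/(2*m) (h(m, x) = (-13 + (x/m)/2)*13 = (-13 + x/(2*m))*13 = -169 + 13*x/(2*m))
300226 + h(-444, r(14, -3)) = 300226 + (-169 + (13/2)*(-3)/(-444)) = 300226 + (-169 + (13/2)*(-3)*(-1/444)) = 300226 + (-169 + 13/296) = 300226 - 50011/296 = 88816885/296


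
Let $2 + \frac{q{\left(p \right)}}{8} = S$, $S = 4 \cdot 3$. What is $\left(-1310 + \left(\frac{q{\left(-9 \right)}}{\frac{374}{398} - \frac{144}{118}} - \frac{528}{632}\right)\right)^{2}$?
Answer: $\frac{6902955708704784}{2710347721} \approx 2.5469 \cdot 10^{6}$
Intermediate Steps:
$S = 12$
$q{\left(p \right)} = 80$ ($q{\left(p \right)} = -16 + 8 \cdot 12 = -16 + 96 = 80$)
$\left(-1310 + \left(\frac{q{\left(-9 \right)}}{\frac{374}{398} - \frac{144}{118}} - \frac{528}{632}\right)\right)^{2} = \left(-1310 + \left(\frac{80}{\frac{374}{398} - \frac{144}{118}} - \frac{528}{632}\right)\right)^{2} = \left(-1310 + \left(\frac{80}{374 \cdot \frac{1}{398} - \frac{72}{59}} - \frac{66}{79}\right)\right)^{2} = \left(-1310 + \left(\frac{80}{\frac{187}{199} - \frac{72}{59}} - \frac{66}{79}\right)\right)^{2} = \left(-1310 + \left(\frac{80}{- \frac{3295}{11741}} - \frac{66}{79}\right)\right)^{2} = \left(-1310 + \left(80 \left(- \frac{11741}{3295}\right) - \frac{66}{79}\right)\right)^{2} = \left(-1310 - \frac{14884118}{52061}\right)^{2} = \left(- \frac{83084028}{52061}\right)^{2} = \frac{6902955708704784}{2710347721}$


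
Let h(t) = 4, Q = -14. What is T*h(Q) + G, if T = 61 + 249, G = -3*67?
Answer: 1039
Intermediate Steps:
G = -201
T = 310
T*h(Q) + G = 310*4 - 201 = 1240 - 201 = 1039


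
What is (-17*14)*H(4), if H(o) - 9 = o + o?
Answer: -4046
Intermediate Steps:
H(o) = 9 + 2*o (H(o) = 9 + (o + o) = 9 + 2*o)
(-17*14)*H(4) = (-17*14)*(9 + 2*4) = -238*(9 + 8) = -238*17 = -4046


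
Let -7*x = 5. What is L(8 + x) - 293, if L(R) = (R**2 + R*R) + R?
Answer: -8798/49 ≈ -179.55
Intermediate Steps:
x = -5/7 (x = -1/7*5 = -5/7 ≈ -0.71429)
L(R) = R + 2*R**2 (L(R) = (R**2 + R**2) + R = 2*R**2 + R = R + 2*R**2)
L(8 + x) - 293 = (8 - 5/7)*(1 + 2*(8 - 5/7)) - 293 = 51*(1 + 2*(51/7))/7 - 293 = 51*(1 + 102/7)/7 - 293 = (51/7)*(109/7) - 293 = 5559/49 - 293 = -8798/49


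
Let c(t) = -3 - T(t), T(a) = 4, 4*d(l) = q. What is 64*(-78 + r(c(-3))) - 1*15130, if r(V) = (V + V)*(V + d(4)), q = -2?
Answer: -13402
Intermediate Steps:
d(l) = -½ (d(l) = (¼)*(-2) = -½)
c(t) = -7 (c(t) = -3 - 1*4 = -3 - 4 = -7)
r(V) = 2*V*(-½ + V) (r(V) = (V + V)*(V - ½) = (2*V)*(-½ + V) = 2*V*(-½ + V))
64*(-78 + r(c(-3))) - 1*15130 = 64*(-78 - 7*(-1 + 2*(-7))) - 1*15130 = 64*(-78 - 7*(-1 - 14)) - 15130 = 64*(-78 - 7*(-15)) - 15130 = 64*(-78 + 105) - 15130 = 64*27 - 15130 = 1728 - 15130 = -13402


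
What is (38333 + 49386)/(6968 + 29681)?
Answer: 87719/36649 ≈ 2.3935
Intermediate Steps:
(38333 + 49386)/(6968 + 29681) = 87719/36649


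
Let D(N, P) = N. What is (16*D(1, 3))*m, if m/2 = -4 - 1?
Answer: -160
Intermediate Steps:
m = -10 (m = 2*(-4 - 1) = 2*(-5) = -10)
(16*D(1, 3))*m = (16*1)*(-10) = 16*(-10) = -160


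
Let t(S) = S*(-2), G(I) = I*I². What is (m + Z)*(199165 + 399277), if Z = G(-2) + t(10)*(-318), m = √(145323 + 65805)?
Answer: 3801303584 + 1196884*√52782 ≈ 4.0763e+9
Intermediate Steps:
G(I) = I³
m = 2*√52782 (m = √211128 = 2*√52782 ≈ 459.49)
t(S) = -2*S
Z = 6352 (Z = (-2)³ - 2*10*(-318) = -8 - 20*(-318) = -8 + 6360 = 6352)
(m + Z)*(199165 + 399277) = (2*√52782 + 6352)*(199165 + 399277) = (6352 + 2*√52782)*598442 = 3801303584 + 1196884*√52782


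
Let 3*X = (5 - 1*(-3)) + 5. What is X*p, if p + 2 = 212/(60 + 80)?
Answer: -221/105 ≈ -2.1048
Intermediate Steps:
p = -17/35 (p = -2 + 212/(60 + 80) = -2 + 212/140 = -2 + 212*(1/140) = -2 + 53/35 = -17/35 ≈ -0.48571)
X = 13/3 (X = ((5 - 1*(-3)) + 5)/3 = ((5 + 3) + 5)/3 = (8 + 5)/3 = (⅓)*13 = 13/3 ≈ 4.3333)
X*p = (13/3)*(-17/35) = -221/105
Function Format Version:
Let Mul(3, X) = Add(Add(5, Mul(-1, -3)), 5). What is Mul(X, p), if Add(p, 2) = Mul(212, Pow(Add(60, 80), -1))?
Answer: Rational(-221, 105) ≈ -2.1048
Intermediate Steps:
p = Rational(-17, 35) (p = Add(-2, Mul(212, Pow(Add(60, 80), -1))) = Add(-2, Mul(212, Pow(140, -1))) = Add(-2, Mul(212, Rational(1, 140))) = Add(-2, Rational(53, 35)) = Rational(-17, 35) ≈ -0.48571)
X = Rational(13, 3) (X = Mul(Rational(1, 3), Add(Add(5, Mul(-1, -3)), 5)) = Mul(Rational(1, 3), Add(Add(5, 3), 5)) = Mul(Rational(1, 3), Add(8, 5)) = Mul(Rational(1, 3), 13) = Rational(13, 3) ≈ 4.3333)
Mul(X, p) = Mul(Rational(13, 3), Rational(-17, 35)) = Rational(-221, 105)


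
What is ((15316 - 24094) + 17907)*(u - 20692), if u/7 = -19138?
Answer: -1411872882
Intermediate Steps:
u = -133966 (u = 7*(-19138) = -133966)
((15316 - 24094) + 17907)*(u - 20692) = ((15316 - 24094) + 17907)*(-133966 - 20692) = (-8778 + 17907)*(-154658) = 9129*(-154658) = -1411872882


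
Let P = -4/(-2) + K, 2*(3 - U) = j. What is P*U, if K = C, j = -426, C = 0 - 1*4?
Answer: -432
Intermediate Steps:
C = -4 (C = 0 - 4 = -4)
K = -4
U = 216 (U = 3 - 1/2*(-426) = 3 + 213 = 216)
P = -2 (P = -4/(-2) - 4 = -4*(-1/2) - 4 = 2 - 4 = -2)
P*U = -2*216 = -432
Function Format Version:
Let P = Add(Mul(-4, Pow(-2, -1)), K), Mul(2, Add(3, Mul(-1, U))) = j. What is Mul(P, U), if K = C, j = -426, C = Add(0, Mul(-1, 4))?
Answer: -432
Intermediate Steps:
C = -4 (C = Add(0, -4) = -4)
K = -4
U = 216 (U = Add(3, Mul(Rational(-1, 2), -426)) = Add(3, 213) = 216)
P = -2 (P = Add(Mul(-4, Pow(-2, -1)), -4) = Add(Mul(-4, Rational(-1, 2)), -4) = Add(2, -4) = -2)
Mul(P, U) = Mul(-2, 216) = -432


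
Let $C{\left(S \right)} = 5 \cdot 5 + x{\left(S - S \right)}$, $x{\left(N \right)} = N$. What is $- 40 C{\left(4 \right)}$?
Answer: $-1000$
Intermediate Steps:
$C{\left(S \right)} = 25$ ($C{\left(S \right)} = 5 \cdot 5 + \left(S - S\right) = 25 + 0 = 25$)
$- 40 C{\left(4 \right)} = \left(-40\right) 25 = -1000$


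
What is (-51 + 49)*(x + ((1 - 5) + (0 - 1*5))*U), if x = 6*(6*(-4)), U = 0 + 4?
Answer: 360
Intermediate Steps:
U = 4
x = -144 (x = 6*(-24) = -144)
(-51 + 49)*(x + ((1 - 5) + (0 - 1*5))*U) = (-51 + 49)*(-144 + ((1 - 5) + (0 - 1*5))*4) = -2*(-144 + (-4 + (0 - 5))*4) = -2*(-144 + (-4 - 5)*4) = -2*(-144 - 9*4) = -2*(-144 - 36) = -2*(-180) = 360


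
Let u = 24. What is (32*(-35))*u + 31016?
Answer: 4136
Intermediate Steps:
(32*(-35))*u + 31016 = (32*(-35))*24 + 31016 = -1120*24 + 31016 = -26880 + 31016 = 4136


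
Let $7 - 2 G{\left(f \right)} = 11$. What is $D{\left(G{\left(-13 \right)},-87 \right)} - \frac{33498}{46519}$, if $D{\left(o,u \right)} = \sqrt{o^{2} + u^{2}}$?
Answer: $- \frac{33498}{46519} + \sqrt{7573} \approx 86.303$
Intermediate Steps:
$G{\left(f \right)} = -2$ ($G{\left(f \right)} = \frac{7}{2} - \frac{11}{2} = -2$)
$D{\left(G{\left(-13 \right)},-87 \right)} - \frac{33498}{46519} = \sqrt{\left(-2\right)^{2} + \left(-87\right)^{2}} - \frac{33498}{46519} = \sqrt{4 + 7569} - \frac{33498}{46519} = \sqrt{7573} - \frac{33498}{46519} = - \frac{33498}{46519} + \sqrt{7573}$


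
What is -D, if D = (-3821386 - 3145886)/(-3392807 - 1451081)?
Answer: -870909/605486 ≈ -1.4384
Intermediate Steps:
D = 870909/605486 (D = -6967272/(-4843888) = -6967272*(-1/4843888) = 870909/605486 ≈ 1.4384)
-D = -1*870909/605486 = -870909/605486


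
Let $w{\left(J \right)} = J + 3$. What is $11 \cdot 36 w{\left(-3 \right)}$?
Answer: $0$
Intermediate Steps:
$w{\left(J \right)} = 3 + J$
$11 \cdot 36 w{\left(-3 \right)} = 11 \cdot 36 \left(3 - 3\right) = 396 \cdot 0 = 0$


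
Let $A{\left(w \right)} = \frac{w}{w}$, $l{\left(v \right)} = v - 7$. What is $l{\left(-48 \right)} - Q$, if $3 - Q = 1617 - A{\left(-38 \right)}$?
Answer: $1558$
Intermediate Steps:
$l{\left(v \right)} = -7 + v$ ($l{\left(v \right)} = v - 7 = -7 + v$)
$A{\left(w \right)} = 1$
$Q = -1613$ ($Q = 3 - \left(1617 - 1\right) = 3 - 1616 = -1613$)
$l{\left(-48 \right)} - Q = \left(-7 - 48\right) - -1613 = -55 + 1613 = 1558$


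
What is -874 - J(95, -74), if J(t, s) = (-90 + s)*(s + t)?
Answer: 2570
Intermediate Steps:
-874 - J(95, -74) = -874 - ((-74)² - 90*(-74) - 90*95 - 74*95) = -874 - (5476 + 6660 - 8550 - 7030) = -874 - 1*(-3444) = -874 + 3444 = 2570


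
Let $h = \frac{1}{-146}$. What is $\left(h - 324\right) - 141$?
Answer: $- \frac{67891}{146} \approx -465.01$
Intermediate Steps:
$h = - \frac{1}{146} \approx -0.0068493$
$\left(h - 324\right) - 141 = \left(- \frac{1}{146} - 324\right) - 141 = - \frac{47305}{146} - 141 = - \frac{67891}{146}$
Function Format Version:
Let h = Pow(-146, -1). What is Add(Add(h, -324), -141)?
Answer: Rational(-67891, 146) ≈ -465.01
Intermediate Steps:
h = Rational(-1, 146) ≈ -0.0068493
Add(Add(h, -324), -141) = Add(Add(Rational(-1, 146), -324), -141) = Add(Rational(-47305, 146), -141) = Rational(-67891, 146)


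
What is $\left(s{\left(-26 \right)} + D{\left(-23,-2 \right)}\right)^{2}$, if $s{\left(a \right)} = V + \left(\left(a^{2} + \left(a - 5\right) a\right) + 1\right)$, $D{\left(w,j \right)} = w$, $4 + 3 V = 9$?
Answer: $\frac{19228225}{9} \approx 2.1365 \cdot 10^{6}$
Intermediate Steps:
$V = \frac{5}{3}$ ($V = - \frac{4}{3} + \frac{1}{3} \cdot 9 = - \frac{4}{3} + 3 = \frac{5}{3} \approx 1.6667$)
$s{\left(a \right)} = \frac{8}{3} + a^{2} + a \left(-5 + a\right)$ ($s{\left(a \right)} = \frac{5}{3} + \left(\left(a^{2} + \left(a - 5\right) a\right) + 1\right) = \frac{5}{3} + \left(\left(a^{2} + \left(-5 + a\right) a\right) + 1\right) = \frac{5}{3} + \left(\left(a^{2} + a \left(-5 + a\right)\right) + 1\right) = \frac{5}{3} + \left(1 + a^{2} + a \left(-5 + a\right)\right) = \frac{8}{3} + a^{2} + a \left(-5 + a\right)$)
$\left(s{\left(-26 \right)} + D{\left(-23,-2 \right)}\right)^{2} = \left(\left(\frac{8}{3} - -130 + 2 \left(-26\right)^{2}\right) - 23\right)^{2} = \left(\left(\frac{8}{3} + 130 + 2 \cdot 676\right) - 23\right)^{2} = \left(\left(\frac{8}{3} + 130 + 1352\right) - 23\right)^{2} = \left(\frac{4454}{3} - 23\right)^{2} = \left(\frac{4385}{3}\right)^{2} = \frac{19228225}{9}$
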